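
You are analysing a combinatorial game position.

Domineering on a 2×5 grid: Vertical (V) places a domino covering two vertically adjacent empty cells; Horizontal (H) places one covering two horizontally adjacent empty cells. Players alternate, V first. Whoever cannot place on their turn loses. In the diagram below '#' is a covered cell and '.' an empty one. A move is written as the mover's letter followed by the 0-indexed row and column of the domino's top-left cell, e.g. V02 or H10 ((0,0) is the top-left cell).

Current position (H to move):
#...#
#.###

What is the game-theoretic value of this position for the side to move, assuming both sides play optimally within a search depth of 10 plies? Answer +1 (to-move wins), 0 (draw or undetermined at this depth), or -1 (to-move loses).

value(#...#/#.###, H) = +1

[#...#/#.###] H move#1: H01:+1/###.#/#.###*, H02:-1/#.###/#.###
[###.#/#.###] end (terminal -1, V#2); searched #...#/#.### to 10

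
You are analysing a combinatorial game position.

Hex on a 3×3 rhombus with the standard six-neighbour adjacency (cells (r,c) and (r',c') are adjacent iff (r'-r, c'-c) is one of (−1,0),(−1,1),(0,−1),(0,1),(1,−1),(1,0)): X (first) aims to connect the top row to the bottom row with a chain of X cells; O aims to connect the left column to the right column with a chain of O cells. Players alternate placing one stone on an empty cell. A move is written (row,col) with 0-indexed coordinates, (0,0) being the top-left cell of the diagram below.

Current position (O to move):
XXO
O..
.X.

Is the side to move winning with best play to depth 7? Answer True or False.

O winning at [XXO/O../.X.]: True

p1 O@[XXO/O../.X.]: (1,1)[XXO/OO./.X.]+1* (1,2)[XXO/O.O/.X.]-1 (2,0)[XXO/O../OX.]-1 (2,2)[XXO/O../.XO]-1
p2 X@[XXO/OO./.X.] terminal -1; root [XXO/O../.X.] d7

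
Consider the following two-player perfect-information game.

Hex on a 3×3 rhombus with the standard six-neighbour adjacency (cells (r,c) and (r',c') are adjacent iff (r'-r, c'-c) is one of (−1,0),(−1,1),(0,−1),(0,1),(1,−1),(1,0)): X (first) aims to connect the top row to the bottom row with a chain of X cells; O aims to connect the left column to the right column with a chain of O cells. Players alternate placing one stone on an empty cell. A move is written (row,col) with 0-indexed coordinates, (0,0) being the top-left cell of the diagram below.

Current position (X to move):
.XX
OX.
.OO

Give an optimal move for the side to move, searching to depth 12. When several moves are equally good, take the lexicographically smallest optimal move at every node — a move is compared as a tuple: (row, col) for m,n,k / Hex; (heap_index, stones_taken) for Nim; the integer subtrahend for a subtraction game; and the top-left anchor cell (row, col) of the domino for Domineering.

X's best at [.XX/OX./.OO]: (2,0)

[.XX/OX./.OO] X move#1: (0,0):-1/XXX/OX./.OO, (1,2):-1/.XX/OXX/.OO, (2,0):+1/.XX/OX./XOO*
[.XX/OX./XOO] end (terminal -1, O#2); searched .XX/OX./.OO to 12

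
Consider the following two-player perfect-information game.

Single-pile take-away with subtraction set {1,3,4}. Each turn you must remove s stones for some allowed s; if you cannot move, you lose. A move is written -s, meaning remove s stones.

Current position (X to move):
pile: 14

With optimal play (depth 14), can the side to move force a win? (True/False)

X winning at [14]: False

p1 X@[14]: -1[13]-1* -3[11]-1 -4[10]-1
p2 O@[13]: -1[12]-1 -3[10]-1 -4[9]+1*
p3 X@[9]: -1[8]-1* -3[6]-1 -4[5]-1
p4 O@[8]: -1[7]+1* -3[5]-1 -4[4]-1
p5 X@[7]: -1[6]-1* -3[4]-1 -4[3]-1
p6 O@[6]: -1[5]-1 -3[3]-1 -4[2]+1*
p7 X@[2]: -1[1]-1*
p8 O@[1]: -1[0]+1*
p9 X@[0] terminal -1; root [14] d14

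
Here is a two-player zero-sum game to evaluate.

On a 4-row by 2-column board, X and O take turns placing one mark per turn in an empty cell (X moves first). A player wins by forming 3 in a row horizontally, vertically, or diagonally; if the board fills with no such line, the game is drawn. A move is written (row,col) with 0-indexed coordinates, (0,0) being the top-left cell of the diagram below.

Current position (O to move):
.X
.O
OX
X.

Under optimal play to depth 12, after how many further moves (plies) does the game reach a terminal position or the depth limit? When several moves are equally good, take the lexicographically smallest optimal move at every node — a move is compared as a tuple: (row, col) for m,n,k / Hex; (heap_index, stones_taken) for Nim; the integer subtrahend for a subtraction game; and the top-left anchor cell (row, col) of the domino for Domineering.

PV length from [.X/.O/OX/X.]: 3 plies

ply 1, O at .X/.O/OX/X. | (0,0)=+0→OX/.O/OX/X.*; (1,0)=+0→.X/OO/OX/X.; (3,1)=+0→.X/.O/OX/XO
ply 2, X at OX/.O/OX/X. | (1,0)=+0→OX/XO/OX/X.*; (3,1)=-1→OX/.O/OX/XX
ply 3, O at OX/XO/OX/X. | (3,1)=+0→OX/XO/OX/XO*
ply 4: OX/XO/OX/XO is terminal +0 (X); from .X/.O/OX/X. depth 12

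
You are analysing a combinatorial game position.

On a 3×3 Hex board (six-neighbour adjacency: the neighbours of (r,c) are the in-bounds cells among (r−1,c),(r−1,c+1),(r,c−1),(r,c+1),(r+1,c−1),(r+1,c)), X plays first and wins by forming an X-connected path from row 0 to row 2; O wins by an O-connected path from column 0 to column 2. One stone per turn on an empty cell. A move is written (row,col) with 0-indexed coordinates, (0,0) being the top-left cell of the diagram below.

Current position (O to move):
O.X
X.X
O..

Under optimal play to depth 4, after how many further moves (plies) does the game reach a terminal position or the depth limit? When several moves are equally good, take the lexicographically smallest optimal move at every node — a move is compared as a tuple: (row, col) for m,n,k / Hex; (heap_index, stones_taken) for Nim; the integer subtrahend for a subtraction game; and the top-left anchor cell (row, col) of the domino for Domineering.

PV length from [O.X/X.X/O..]: 4 plies

[O.X/X.X/O..] O move#1: (0,1):-1/OOX/X.X/O..*, (1,1):-1/O.X/XOX/O.., (2,1):-1/O.X/X.X/OO., (2,2):-1/O.X/X.X/O.O
[OOX/X.X/O..] X move#2: (1,1):+1/OOX/XXX/O..*, (2,1):+1/OOX/X.X/OX., (2,2):+1/OOX/X.X/O.X
[OOX/XXX/O..] O move#3: (2,1):-1/OOX/XXX/OO.*, (2,2):-1/OOX/XXX/O.O
[OOX/XXX/OO.] X move#4: (2,2):+1/OOX/XXX/OOX*
[OOX/XXX/OOX] end (terminal -1, O#5); searched O.X/X.X/O.. to 4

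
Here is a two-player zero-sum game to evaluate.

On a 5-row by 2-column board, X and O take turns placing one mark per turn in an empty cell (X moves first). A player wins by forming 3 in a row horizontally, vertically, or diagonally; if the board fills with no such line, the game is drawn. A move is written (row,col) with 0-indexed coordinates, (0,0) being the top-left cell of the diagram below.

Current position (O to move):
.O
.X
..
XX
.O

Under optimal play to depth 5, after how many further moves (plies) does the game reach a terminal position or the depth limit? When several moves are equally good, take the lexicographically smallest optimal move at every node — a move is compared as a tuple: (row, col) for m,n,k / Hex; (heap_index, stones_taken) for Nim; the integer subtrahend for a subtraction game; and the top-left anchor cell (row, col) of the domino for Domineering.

PV length from [.O/.X/../XX/.O]: 4 plies

[.O/.X/../XX/.O] O move#1: (0,0):-1/OO/.X/../XX/.O*, (1,0):-1/.O/OX/../XX/.O, (2,0):-1/.O/.X/O./XX/.O, (2,1):-1/.O/.X/.O/XX/.O, (4,0):-1/.O/.X/../XX/OO
[OO/.X/../XX/.O] X move#2: (1,0):+1/OO/XX/../XX/.O*, (2,0):+1/OO/.X/X./XX/.O, (2,1):+1/OO/.X/.X/XX/.O, (4,0):+1/OO/.X/../XX/XO
[OO/XX/../XX/.O] O move#3: (2,0):-1/OO/XX/O./XX/.O*, (2,1):-1/OO/XX/.O/XX/.O, (4,0):-1/OO/XX/../XX/OO
[OO/XX/O./XX/.O] X move#4: (2,1):+1/OO/XX/OX/XX/.O*, (4,0):+0/OO/XX/O./XX/XO
[OO/XX/OX/XX/.O] end (terminal -1, O#5); searched .O/.X/../XX/.O to 5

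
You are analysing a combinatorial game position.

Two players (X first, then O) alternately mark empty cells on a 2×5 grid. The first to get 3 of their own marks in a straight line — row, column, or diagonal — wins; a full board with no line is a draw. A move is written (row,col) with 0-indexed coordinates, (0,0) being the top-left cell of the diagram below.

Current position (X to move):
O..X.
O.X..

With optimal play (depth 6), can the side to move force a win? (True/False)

p1 X@[O..X./O.X..]: (0,1)[OX.X./O.X..]+1* (0,2)[O.XX./O.X..]+1 (0,4)[O..XX/O.X..]+0 (1,1)[O..X./OXX..]+1 (1,3)[O..X./O.XX.]+1 (1,4)[O..X./O.X.X]+1
p2 O@[OX.X./O.X..]: (0,2)[OXOX./O.X..]-1* (0,4)[OX.XO/O.X..]-1 (1,1)[OX.X./OOX..]-1 (1,3)[OX.X./O.XO.]-1 (1,4)[OX.X./O.X.O]-1
p3 X@[OXOX./O.X..]: (0,4)[OXOXX/O.X..]+0 (1,1)[OXOX./OXX..]+0 (1,3)[OXOX./O.XX.]+1* (1,4)[OXOX./O.X.X]+0
p4 O@[OXOX./O.XX.]: (0,4)[OXOXO/O.XX.]-1* (1,1)[OXOX./OOXX.]-1 (1,4)[OXOX./O.XXO]-1
p5 X@[OXOXO/O.XX.]: (1,1)[OXOXO/OXXX.]+1* (1,4)[OXOXO/O.XXX]+1
p6 O@[OXOXO/OXXX.] terminal -1; root [O..X./O.X..] d6

X winning at [O..X./O.X..]: True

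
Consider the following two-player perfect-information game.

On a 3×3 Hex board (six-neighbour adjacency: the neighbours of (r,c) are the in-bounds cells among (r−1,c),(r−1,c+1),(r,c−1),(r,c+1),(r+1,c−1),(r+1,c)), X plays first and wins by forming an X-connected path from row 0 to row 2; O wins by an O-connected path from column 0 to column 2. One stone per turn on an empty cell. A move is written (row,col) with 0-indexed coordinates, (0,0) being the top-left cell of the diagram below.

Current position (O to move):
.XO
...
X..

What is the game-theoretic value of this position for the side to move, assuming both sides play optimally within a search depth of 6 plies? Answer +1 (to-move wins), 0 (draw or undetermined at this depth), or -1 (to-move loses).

value(.XO/.../X.., O) = -1

ply 1, O at .XO/.../X.. | (0,0)=-1→OXO/.../X..*; (1,0)=-1→.XO/O../X..; (1,1)=-1→.XO/.O./X..; (1,2)=-1→.XO/..O/X..; (2,1)=-1→.XO/.../XO.; (2,2)=-1→.XO/.../X.O
ply 2, X at OXO/.../X.. | (1,0)=+1→OXO/X../X..*; (1,1)=+1→OXO/.X./X..; (1,2)=+1→OXO/..X/X..; (2,1)=+1→OXO/.../XX.; (2,2)=+1→OXO/.../X.X
ply 3: OXO/X../X.. is terminal -1 (O); from .XO/.../X.. depth 6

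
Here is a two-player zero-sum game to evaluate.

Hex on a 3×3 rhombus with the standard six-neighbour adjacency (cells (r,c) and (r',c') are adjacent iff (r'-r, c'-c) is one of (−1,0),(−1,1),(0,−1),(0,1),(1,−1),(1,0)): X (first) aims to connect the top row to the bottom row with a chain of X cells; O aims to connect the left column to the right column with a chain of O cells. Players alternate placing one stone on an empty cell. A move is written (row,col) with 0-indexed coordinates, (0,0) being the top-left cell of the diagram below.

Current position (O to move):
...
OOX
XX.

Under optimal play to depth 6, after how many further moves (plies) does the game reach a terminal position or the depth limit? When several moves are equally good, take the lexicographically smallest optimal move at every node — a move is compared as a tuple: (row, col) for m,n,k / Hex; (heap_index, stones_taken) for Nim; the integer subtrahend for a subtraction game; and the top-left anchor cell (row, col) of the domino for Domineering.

PV length from [.../OOX/XX.]: 1 ply

p1 O@[.../OOX/XX.]: (0,0)[O../OOX/XX.]-1 (0,1)[.O./OOX/XX.]-1 (0,2)[..O/OOX/XX.]+1* (2,2)[.../OOX/XXO]-1
p2 X@[..O/OOX/XX.] terminal -1; root [.../OOX/XX.] d6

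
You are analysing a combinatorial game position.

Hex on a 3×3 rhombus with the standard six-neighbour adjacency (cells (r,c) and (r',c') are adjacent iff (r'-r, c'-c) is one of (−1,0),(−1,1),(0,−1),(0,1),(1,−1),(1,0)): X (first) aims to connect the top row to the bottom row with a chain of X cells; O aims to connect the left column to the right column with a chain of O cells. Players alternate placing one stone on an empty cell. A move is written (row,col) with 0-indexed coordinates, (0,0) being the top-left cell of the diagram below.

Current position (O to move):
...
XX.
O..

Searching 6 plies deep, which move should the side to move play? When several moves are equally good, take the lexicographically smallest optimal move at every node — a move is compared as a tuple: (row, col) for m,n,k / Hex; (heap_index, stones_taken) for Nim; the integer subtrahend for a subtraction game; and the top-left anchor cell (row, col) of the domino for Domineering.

p1 O@[.../XX./O..]: (0,0)[O../XX./O..]-1 (0,1)[.O./XX./O..]-1 (0,2)[..O/XX./O..]-1 (1,2)[.../XXO/O..]-1 (2,1)[.../XX./OO.]+1* (2,2)[.../XX./O.O]-1
p2 X@[.../XX./OO.]: (0,0)[X../XX./OO.]-1* (0,1)[.X./XX./OO.]-1 (0,2)[..X/XX./OO.]-1 (1,2)[.../XXX/OO.]-1 (2,2)[.../XX./OOX]-1
p3 O@[X../XX./OO.]: (0,1)[XO./XX./OO.]+1* (0,2)[X.O/XX./OO.]+1 (1,2)[X../XXO/OO.]+1 (2,2)[X../XX./OOO]+1
p4 X@[XO./XX./OO.]: (0,2)[XOX/XX./OO.]-1* (1,2)[XO./XXX/OO.]-1 (2,2)[XO./XX./OOX]-1
p5 O@[XOX/XX./OO.]: (1,2)[XOX/XXO/OO.]+1* (2,2)[XOX/XX./OOO]+1
p6 X@[XOX/XXO/OO.] terminal -1; root [.../XX./O..] d6

O's best at [.../XX./O..]: (2,1)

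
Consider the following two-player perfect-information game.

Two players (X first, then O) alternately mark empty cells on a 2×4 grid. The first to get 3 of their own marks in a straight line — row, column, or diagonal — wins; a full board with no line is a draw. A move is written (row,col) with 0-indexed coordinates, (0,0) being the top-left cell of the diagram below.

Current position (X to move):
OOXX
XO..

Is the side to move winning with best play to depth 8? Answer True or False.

X winning at [OOXX/XO..]: False

ply 1, X at OOXX/XO.. | (1,2)=+0→OOXX/XOX.*; (1,3)=+0→OOXX/XO.X
ply 2, O at OOXX/XOX. | (1,3)=+0→OOXX/XOXO*
ply 3: OOXX/XOXO is terminal +0 (X); from OOXX/XO.. depth 8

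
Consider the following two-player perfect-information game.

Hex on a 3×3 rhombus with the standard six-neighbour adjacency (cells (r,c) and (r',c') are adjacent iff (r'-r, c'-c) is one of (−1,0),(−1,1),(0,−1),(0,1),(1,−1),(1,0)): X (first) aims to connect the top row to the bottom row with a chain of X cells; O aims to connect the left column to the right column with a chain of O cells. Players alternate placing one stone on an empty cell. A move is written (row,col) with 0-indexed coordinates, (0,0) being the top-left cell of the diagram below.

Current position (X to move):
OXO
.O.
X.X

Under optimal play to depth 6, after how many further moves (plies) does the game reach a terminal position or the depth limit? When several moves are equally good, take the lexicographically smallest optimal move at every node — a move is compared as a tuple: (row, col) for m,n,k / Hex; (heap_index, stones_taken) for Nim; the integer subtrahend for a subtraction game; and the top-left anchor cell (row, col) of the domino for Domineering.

PV length from [OXO/.O./X.X]: 1 ply

ply 1, X at OXO/.O./X.X | (1,0)=+1→OXO/XO./X.X*; (1,2)=-1→OXO/.OX/X.X; (2,1)=-1→OXO/.O./XXX
ply 2: OXO/XO./X.X is terminal -1 (O); from OXO/.O./X.X depth 6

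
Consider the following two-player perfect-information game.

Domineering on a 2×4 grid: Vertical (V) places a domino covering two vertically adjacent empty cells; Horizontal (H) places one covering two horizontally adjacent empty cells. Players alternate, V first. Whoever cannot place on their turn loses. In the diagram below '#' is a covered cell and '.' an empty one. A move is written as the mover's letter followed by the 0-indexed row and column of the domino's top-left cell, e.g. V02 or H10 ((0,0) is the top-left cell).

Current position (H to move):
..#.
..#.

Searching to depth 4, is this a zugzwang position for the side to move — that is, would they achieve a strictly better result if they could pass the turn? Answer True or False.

p1 H@[..#./..#.]: H00[###./..#.]+1* H10[..#./###.]+1
p2 V@[###./..#.]: V03[####/..##]-1*
p3 H@[####/..##]: H10[####/####]+1*
p4 V@[####/####] terminal -1; root [..#./..#.] d4
pass branch (V moves first from the same position):
  | p1 V@[..#./..#.]: V00[#.#./#.#.]+1* V01[.##./.##.]+1 V03[..##/..##]-1
  | p2 H@[#.#./#.#.] terminal -1; root [..#./..#.] d4
H moving scores +1; H passing scores -1

zugzwang(..#./..#., H) = False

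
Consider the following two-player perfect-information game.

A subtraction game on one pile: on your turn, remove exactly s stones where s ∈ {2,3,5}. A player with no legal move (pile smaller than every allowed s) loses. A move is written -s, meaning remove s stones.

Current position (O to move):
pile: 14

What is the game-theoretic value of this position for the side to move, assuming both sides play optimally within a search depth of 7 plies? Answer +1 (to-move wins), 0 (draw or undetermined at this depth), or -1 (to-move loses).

value(14, O) = -1

ply 1, O at 14 | -2=-1→12*; -3=-1→11; -5=-1→9
ply 2, X at 12 | -2=-1→10; -3=-1→9; -5=+1→7*
ply 3, O at 7 | -2=-1→5*; -3=-1→4; -5=-1→2
ply 4, X at 5 | -2=-1→3; -3=-1→2; -5=+1→0*
ply 5: 0 is terminal -1 (O); from 14 depth 7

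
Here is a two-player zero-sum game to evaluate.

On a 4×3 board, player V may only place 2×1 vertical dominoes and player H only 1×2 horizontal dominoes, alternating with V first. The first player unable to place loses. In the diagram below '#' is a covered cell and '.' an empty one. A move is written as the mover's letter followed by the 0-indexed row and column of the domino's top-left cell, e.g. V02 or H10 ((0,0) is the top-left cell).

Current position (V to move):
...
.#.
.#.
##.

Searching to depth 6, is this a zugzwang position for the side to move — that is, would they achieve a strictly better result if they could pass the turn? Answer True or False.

p1 V@[.../.#./.#./##.]: V00[#../##./.#./##.]+1* V02[..#/.##/.#./##.]+1 V10[.../##./##./##.]+1 V12[.../.##/.##/##.]+1 V22[.../.#./.##/###]+1
p2 H@[#../##./.#./##.]: H01[###/##./.#./##.]-1*
p3 V@[###/##./.#./##.]: V12[###/###/.##/##.]+1* V22[###/##./.##/###]+1
p4 H@[###/###/.##/##.] terminal -1; root [.../.#./.#./##.] d6
pass branch (H moves first from the same position):
  | p1 H@[.../.#./.#./##.]: H00[##./.#./.#./##.]-1* H01[.##/.#./.#./##.]-1
  | p2 V@[##./.#./.#./##.]: V02[###/.##/.#./##.]+1* V10[##./##./##./##.]+1 V12[##./.##/.##/##.]+1 V22[##./.#./.##/###]+1
  | p3 H@[###/.##/.#./##.] terminal -1; root [.../.#./.#./##.] d6
V moving scores +1; V passing scores +1

zugzwang(.../.#./.#./##., V) = False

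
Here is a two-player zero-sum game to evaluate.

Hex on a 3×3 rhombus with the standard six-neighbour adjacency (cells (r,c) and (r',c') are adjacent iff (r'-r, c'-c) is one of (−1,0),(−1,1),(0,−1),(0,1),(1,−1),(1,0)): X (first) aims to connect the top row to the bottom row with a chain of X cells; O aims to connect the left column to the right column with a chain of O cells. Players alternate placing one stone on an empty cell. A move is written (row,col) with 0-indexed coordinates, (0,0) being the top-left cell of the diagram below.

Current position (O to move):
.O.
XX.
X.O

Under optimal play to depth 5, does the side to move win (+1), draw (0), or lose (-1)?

ply 1, O at .O./XX./X.O | (0,0)=-1→OO./XX./X.O*; (0,2)=-1→.OO/XX./X.O; (1,2)=-1→.O./XXO/X.O; (2,1)=-1→.O./XX./XOO
ply 2, X at OO./XX./X.O | (0,2)=+1→OOX/XX./X.O*; (1,2)=-1→OO./XXX/X.O; (2,1)=-1→OO./XX./XXO
ply 3: OOX/XX./X.O is terminal -1 (O); from .O./XX./X.O depth 5

value(.O./XX./X.O, O) = -1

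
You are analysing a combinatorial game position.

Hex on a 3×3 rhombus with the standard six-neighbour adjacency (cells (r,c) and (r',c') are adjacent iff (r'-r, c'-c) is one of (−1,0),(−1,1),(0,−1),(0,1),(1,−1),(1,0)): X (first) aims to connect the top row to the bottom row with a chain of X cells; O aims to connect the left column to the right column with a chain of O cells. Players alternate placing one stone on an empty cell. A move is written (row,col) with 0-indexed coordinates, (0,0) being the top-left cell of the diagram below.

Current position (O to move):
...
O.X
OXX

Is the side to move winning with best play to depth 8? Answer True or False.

[.../O.X/OXX] O move#1: (0,0):-1/O../O.X/OXX, (0,1):-1/.O./O.X/OXX, (0,2):+1/..O/O.X/OXX*, (1,1):-1/.../OOX/OXX
[..O/O.X/OXX] X move#2: (0,0):-1/X.O/O.X/OXX*, (0,1):-1/.XO/O.X/OXX, (1,1):-1/..O/OXX/OXX
[X.O/O.X/OXX] O move#3: (0,1):+1/XOO/O.X/OXX*, (1,1):+1/X.O/OOX/OXX
[XOO/O.X/OXX] end (terminal -1, X#4); searched .../O.X/OXX to 8

O winning at [.../O.X/OXX]: True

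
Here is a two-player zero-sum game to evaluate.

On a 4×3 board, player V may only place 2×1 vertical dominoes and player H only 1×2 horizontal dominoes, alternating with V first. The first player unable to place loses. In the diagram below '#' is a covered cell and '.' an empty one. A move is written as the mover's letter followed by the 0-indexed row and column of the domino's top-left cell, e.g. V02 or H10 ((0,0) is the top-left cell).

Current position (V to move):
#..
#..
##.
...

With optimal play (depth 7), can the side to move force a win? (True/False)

V winning at [#../#../##./...]: True

ply 1, V at #../#../##./... | V01=+1→##./##./##./...*; V02=+1→#.#/#.#/##./...; V12=-1→#../#.#/###/...; V22=-1→#../#../###/..#
ply 2, H at ##./##./##./... | H30=-1→##./##./##./##.*; H31=-1→##./##./##./.##
ply 3, V at ##./##./##./##. | V02=+1→###/###/##./##.*; V12=+1→##./###/###/##.; V22=+1→##./##./###/###
ply 4: ###/###/##./##. is terminal -1 (H); from #../#../##./... depth 7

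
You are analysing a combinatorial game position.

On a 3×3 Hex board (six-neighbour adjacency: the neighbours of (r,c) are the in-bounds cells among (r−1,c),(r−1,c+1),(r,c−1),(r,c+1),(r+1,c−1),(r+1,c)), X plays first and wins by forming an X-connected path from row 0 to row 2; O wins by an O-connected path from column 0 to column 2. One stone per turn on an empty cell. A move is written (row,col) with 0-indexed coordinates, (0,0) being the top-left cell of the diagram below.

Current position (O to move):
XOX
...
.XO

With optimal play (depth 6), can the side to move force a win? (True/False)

O winning at [XOX/.../.XO]: False

ply 1, O at XOX/.../.XO | (1,0)=-1→XOX/O../.XO*; (1,1)=-1→XOX/.O./.XO; (1,2)=-1→XOX/..O/.XO; (2,0)=-1→XOX/.../OXO
ply 2, X at XOX/O../.XO | (1,1)=+1→XOX/OX./.XO*; (1,2)=+1→XOX/O.X/.XO; (2,0)=+1→XOX/O../XXO
ply 3: XOX/OX./.XO is terminal -1 (O); from XOX/.../.XO depth 6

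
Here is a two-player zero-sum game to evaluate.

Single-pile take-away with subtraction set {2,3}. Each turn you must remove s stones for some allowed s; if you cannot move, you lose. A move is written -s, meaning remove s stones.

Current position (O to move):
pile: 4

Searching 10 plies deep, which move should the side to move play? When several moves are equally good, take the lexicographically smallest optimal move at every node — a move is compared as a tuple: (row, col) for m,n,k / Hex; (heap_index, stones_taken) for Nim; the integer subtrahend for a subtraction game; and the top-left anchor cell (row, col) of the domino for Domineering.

O's best at [4]: -3

[4] O move#1: -2:-1/2, -3:+1/1*
[1] end (terminal -1, X#2); searched 4 to 10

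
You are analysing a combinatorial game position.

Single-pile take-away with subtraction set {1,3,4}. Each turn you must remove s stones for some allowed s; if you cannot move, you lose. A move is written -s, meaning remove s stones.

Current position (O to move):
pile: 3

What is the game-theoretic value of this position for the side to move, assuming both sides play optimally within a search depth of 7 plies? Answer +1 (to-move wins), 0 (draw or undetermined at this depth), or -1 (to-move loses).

[3] O move#1: -1:+1/2*, -3:+1/0
[2] X move#2: -1:-1/1*
[1] O move#3: -1:+1/0*
[0] end (terminal -1, X#4); searched 3 to 7

value(3, O) = +1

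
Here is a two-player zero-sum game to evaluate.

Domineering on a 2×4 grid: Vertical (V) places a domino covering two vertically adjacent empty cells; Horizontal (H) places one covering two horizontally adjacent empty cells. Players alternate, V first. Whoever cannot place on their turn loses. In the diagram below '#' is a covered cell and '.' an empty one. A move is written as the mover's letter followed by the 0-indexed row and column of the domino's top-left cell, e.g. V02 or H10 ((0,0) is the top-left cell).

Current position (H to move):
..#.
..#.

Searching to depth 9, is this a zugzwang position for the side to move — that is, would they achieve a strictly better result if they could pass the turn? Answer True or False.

ply 1, H at ..#./..#. | H00=+1→###./..#.*; H10=+1→..#./###.
ply 2, V at ###./..#. | V03=-1→####/..##*
ply 3, H at ####/..## | H10=+1→####/####*
ply 4: ####/#### is terminal -1 (V); from ..#./..#. depth 9
if H skipped the turn, V would face:
~ ply 1, V at ..#./..#. | V00=+1→#.#./#.#.*; V01=+1→.##./.##.; V03=-1→..##/..##
~ ply 2: #.#./#.#. is terminal -1 (H); from ..#./..#. depth 9
compare (H): move=+1 vs pass=-1

zugzwang(..#./..#., H) = False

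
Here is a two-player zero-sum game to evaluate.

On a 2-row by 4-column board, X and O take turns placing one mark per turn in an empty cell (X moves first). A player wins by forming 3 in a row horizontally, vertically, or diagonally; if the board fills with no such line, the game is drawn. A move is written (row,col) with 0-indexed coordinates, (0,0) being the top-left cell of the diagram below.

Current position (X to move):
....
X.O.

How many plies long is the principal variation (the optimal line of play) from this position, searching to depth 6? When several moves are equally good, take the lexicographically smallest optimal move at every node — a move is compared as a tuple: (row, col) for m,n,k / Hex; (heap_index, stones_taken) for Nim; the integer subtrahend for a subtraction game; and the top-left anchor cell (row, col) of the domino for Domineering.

[..../X.O.] X move#1: (0,0):+0/X.../X.O.*, (0,1):+0/.X../X.O., (0,2):+0/..X./X.O., (0,3):+0/...X/X.O., (1,1):+0/..../XXO., (1,3):+0/..../X.OX
[X.../X.O.] O move#2: (0,1):+0/XO../X.O.*, (0,2):+0/X.O./X.O., (0,3):+0/X..O/X.O., (1,1):+0/X.../XOO., (1,3):+0/X.../X.OO
[XO../X.O.] X move#3: (0,2):+0/XOX./X.O.*, (0,3):+0/XO.X/X.O., (1,1):+0/XO../XXO., (1,3):+0/XO../X.OX
[XOX./X.O.] O move#4: (0,3):+0/XOXO/X.O.*, (1,1):+0/XOX./XOO., (1,3):+0/XOX./X.OO
[XOXO/X.O.] X move#5: (1,1):+0/XOXO/XXO.*, (1,3):+0/XOXO/X.OX
[XOXO/XXO.] O move#6: (1,3):+0/XOXO/XXOO*
[XOXO/XXOO] end (terminal +0, X#7); searched ..../X.O. to 6

PV length from [..../X.O.]: 6 plies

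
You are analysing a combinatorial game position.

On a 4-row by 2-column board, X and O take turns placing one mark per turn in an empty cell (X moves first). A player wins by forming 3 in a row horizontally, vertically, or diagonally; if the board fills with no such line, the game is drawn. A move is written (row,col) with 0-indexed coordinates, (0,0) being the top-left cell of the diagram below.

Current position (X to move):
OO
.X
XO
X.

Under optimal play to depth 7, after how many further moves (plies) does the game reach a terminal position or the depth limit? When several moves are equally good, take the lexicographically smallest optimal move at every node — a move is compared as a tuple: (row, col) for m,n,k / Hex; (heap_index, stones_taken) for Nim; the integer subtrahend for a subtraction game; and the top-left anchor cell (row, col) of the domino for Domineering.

[OO/.X/XO/X.] X move#1: (1,0):+1/OO/XX/XO/X.*, (3,1):+0/OO/.X/XO/XX
[OO/XX/XO/X.] end (terminal -1, O#2); searched OO/.X/XO/X. to 7

PV length from [OO/.X/XO/X.]: 1 ply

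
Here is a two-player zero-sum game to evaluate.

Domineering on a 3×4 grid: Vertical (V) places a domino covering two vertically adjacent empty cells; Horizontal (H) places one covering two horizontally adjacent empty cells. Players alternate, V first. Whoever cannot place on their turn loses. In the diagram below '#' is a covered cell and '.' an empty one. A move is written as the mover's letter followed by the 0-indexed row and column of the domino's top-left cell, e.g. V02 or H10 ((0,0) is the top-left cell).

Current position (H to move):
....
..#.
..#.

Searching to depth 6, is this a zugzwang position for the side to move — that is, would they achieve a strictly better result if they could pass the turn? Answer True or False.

[..../..#./..#.] H move#1: H00:-1/##../..#./..#., H01:-1/.##./..#./..#., H02:-1/..##/..#./..#., H10:+1/..../###./..#.*, H20:-1/..../..#./###.
[..../###./..#.] V move#2: V03:-1/...#/####/..#.*, V13:-1/..../####/..##
[...#/####/..#.] H move#3: H00:+1/##.#/####/..#.*, H01:+1/.###/####/..#., H20:+1/...#/####/###.
[##.#/####/..#.] end (terminal -1, V#4); searched ..../..#./..#. to 6
suppose H passes — search the same position with V to move:
pass> [..../..#./..#.] V move#1: V00:+1/#.../#.#./..#.*, V01:+1/.#../.##./..#., V03:-1/...#/..##/..#., V10:+1/..../#.#./#.#., V11:+1/..../.##./.##., V13:-1/..../..##/..##
pass> [#.../#.#./..#.] H move#2: H01:-1/###./#.#./..#.*, H02:-1/#.##/#.#./..#., H20:-1/#.../#.#./###.
pass> [###./#.#./..#.] V move#3: V03:-1/####/#.##/..#., V11:+1/###./###./.##.*, V13:-1/###./#.##/..##
pass> [###./###./.##.] end (terminal -1, H#4); searched ..../..#./..#. to 6
for H: play +1, pass -1

zugzwang(..../..#./..#., H) = False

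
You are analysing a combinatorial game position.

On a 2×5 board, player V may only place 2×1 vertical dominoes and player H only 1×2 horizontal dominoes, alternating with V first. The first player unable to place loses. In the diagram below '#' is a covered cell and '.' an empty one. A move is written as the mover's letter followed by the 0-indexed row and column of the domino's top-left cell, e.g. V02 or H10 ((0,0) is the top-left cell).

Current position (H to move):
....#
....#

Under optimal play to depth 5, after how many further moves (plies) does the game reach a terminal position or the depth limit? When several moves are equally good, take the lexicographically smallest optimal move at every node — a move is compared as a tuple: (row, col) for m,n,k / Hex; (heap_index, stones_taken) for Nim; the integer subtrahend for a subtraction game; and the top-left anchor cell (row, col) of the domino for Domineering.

PV length from [....#/....#]: 3 plies

ply 1, H at ....#/....# | H00=-1→##..#/....#; H01=+1→.##.#/....#*; H02=-1→..###/....#; H10=-1→....#/##..#; H11=+1→....#/.##.#; H12=-1→....#/..###
ply 2, V at .##.#/....# | V00=-1→###.#/#...#*; V03=-1→.####/...##
ply 3, H at ###.#/#...# | H11=-1→###.#/###.#; H12=+1→###.#/#.###*
ply 4: ###.#/#.### is terminal -1 (V); from ....#/....# depth 5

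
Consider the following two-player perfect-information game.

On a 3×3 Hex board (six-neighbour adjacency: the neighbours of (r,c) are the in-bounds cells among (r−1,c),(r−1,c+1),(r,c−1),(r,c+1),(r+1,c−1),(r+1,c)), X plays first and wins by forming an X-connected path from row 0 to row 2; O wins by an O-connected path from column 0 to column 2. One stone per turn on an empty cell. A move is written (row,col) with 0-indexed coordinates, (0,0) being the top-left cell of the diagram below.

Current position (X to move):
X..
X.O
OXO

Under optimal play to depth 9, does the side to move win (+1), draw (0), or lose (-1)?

value(X../X.O/OXO, X) = +1

ply 1, X at X../X.O/OXO | (0,1)=-1→XX./X.O/OXO; (0,2)=-1→X.X/X.O/OXO; (1,1)=+1→X../XXO/OXO*
ply 2: X../XXO/OXO is terminal -1 (O); from X../X.O/OXO depth 9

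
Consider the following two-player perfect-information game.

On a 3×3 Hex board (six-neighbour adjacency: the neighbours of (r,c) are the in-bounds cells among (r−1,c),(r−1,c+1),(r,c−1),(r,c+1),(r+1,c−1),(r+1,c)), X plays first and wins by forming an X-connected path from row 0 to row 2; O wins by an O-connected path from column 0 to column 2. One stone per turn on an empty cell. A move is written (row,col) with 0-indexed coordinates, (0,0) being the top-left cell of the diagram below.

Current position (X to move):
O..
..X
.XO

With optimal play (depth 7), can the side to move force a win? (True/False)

ply 1, X at O../..X/.XO | (0,1)=+1→OX./..X/.XO*; (0,2)=+1→O.X/..X/.XO; (1,0)=+1→O../X.X/.XO; (1,1)=+1→O../.XX/.XO; (2,0)=+1→O../..X/XXO
ply 2, O at OX./..X/.XO | (0,2)=-1→OXO/..X/.XO*; (1,0)=-1→OX./O.X/.XO; (1,1)=-1→OX./.OX/.XO; (2,0)=-1→OX./..X/OXO
ply 3, X at OXO/..X/.XO | (1,0)=+1→OXO/X.X/.XO*; (1,1)=+1→OXO/.XX/.XO; (2,0)=+1→OXO/..X/XXO
ply 4, O at OXO/X.X/.XO | (1,1)=-1→OXO/XOX/.XO*; (2,0)=-1→OXO/X.X/OXO
ply 5, X at OXO/XOX/.XO | (2,0)=+1→OXO/XOX/XXO*
ply 6: OXO/XOX/XXO is terminal -1 (O); from O../..X/.XO depth 7

X winning at [O../..X/.XO]: True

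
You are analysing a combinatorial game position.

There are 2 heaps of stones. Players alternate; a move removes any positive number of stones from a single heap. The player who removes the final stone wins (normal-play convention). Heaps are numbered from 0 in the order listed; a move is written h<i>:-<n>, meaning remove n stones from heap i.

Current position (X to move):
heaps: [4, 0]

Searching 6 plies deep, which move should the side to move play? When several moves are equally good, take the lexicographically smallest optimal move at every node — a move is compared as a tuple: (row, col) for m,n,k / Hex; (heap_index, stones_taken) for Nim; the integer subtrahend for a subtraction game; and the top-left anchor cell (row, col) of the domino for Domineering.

[(4,0)] X move#1: h0:-1:-1/(3,0), h0:-2:-1/(2,0), h0:-3:-1/(1,0), h0:-4:+1/(0,0)*
[(0,0)] end (terminal -1, O#2); searched (4,0) to 6

X's best at [(4,0)]: h0:-4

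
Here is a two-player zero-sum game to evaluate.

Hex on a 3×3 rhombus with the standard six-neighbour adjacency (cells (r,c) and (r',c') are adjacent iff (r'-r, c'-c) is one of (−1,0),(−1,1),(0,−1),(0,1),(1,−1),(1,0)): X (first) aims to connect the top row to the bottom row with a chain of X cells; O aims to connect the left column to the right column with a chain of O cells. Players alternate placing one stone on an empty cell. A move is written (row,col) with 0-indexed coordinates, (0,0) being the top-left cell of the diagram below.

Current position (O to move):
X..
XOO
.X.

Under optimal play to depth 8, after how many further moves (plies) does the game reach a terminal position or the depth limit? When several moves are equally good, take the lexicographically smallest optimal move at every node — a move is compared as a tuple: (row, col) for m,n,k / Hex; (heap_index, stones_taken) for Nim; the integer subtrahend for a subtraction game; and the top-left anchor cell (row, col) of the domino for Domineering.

ply 1, O at X../XOO/.X. | (0,1)=-1→XO./XOO/.X.; (0,2)=-1→X.O/XOO/.X.; (2,0)=+1→X../XOO/OX.*; (2,2)=-1→X../XOO/.XO
ply 2: X../XOO/OX. is terminal -1 (X); from X../XOO/.X. depth 8

PV length from [X../XOO/.X.]: 1 ply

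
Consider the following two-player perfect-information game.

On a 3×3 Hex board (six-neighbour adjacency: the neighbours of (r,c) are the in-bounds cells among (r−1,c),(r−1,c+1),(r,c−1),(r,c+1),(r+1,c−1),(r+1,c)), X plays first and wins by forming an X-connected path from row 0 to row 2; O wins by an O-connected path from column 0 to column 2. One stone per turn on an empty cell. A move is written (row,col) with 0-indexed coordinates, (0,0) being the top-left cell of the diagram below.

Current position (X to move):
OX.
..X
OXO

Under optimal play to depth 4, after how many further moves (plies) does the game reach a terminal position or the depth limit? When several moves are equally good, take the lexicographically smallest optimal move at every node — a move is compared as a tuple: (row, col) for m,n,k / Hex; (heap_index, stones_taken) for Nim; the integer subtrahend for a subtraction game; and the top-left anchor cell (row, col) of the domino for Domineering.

PV length from [OX./..X/OXO]: 1 ply

[OX./..X/OXO] X move#1: (0,2):+1/OXX/..X/OXO*, (1,0):+1/OX./X.X/OXO, (1,1):+1/OX./.XX/OXO
[OXX/..X/OXO] end (terminal -1, O#2); searched OX./..X/OXO to 4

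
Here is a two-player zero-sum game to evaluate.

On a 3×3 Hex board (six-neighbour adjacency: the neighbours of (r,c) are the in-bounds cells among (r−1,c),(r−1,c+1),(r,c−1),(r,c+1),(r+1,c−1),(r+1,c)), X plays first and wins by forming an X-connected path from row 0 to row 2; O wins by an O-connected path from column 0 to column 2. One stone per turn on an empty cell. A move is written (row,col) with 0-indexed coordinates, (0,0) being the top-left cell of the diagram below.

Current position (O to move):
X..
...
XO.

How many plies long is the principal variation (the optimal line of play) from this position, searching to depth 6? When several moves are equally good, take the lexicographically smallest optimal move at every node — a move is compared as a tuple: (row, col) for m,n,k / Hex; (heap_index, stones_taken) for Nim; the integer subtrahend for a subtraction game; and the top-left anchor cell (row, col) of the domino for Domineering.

PV length from [X../.../XO.]: 4 plies

p1 O@[X../.../XO.]: (0,1)[XO./.../XO.]-1* (0,2)[X.O/.../XO.]-1 (1,0)[X../O../XO.]-1 (1,1)[X../.O./XO.]-1 (1,2)[X../..O/XO.]-1 (2,2)[X../.../XOO]-1
p2 X@[XO./.../XO.]: (0,2)[XOX/.../XO.]+1* (1,0)[XO./X../XO.]+1 (1,1)[XO./.X./XO.]+1 (1,2)[XO./..X/XO.]+1 (2,2)[XO./.../XOX]+1
p3 O@[XOX/.../XO.]: (1,0)[XOX/O../XO.]-1* (1,1)[XOX/.O./XO.]-1 (1,2)[XOX/..O/XO.]-1 (2,2)[XOX/.../XOO]-1
p4 X@[XOX/O../XO.]: (1,1)[XOX/OX./XO.]+1* (1,2)[XOX/O.X/XO.]+1 (2,2)[XOX/O../XOX]+1
p5 O@[XOX/OX./XO.] terminal -1; root [X../.../XO.] d6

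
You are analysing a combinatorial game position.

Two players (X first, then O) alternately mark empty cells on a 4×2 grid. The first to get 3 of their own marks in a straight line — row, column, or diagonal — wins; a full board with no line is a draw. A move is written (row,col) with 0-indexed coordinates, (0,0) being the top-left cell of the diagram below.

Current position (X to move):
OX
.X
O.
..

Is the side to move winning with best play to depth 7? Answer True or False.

[OX/.X/O./..] X move#1: (1,0):+0/OX/XX/O./.., (2,1):+1/OX/.X/OX/..*, (3,0):-1/OX/.X/O./X., (3,1):-1/OX/.X/O./.X
[OX/.X/OX/..] end (terminal -1, O#2); searched OX/.X/O./.. to 7

X winning at [OX/.X/O./..]: True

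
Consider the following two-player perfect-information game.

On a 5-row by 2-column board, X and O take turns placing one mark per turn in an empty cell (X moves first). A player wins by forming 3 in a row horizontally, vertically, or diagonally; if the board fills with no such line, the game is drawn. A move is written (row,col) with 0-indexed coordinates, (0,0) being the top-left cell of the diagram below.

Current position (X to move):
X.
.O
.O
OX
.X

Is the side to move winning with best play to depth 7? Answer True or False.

X winning at [X./.O/.O/OX/.X]: False

[X./.O/.O/OX/.X] X move#1: (0,1):-1/XX/.O/.O/OX/.X*, (1,0):-1/X./XO/.O/OX/.X, (2,0):-1/X./.O/XO/OX/.X, (4,0):-1/X./.O/.O/OX/XX
[XX/.O/.O/OX/.X] O move#2: (1,0):+0/XX/OO/.O/OX/.X, (2,0):+1/XX/.O/OO/OX/.X*, (4,0):+0/XX/.O/.O/OX/OX
[XX/.O/OO/OX/.X] X move#3: (1,0):-1/XX/XO/OO/OX/.X*, (4,0):-1/XX/.O/OO/OX/XX
[XX/XO/OO/OX/.X] O move#4: (4,0):+1/XX/XO/OO/OX/OX*
[XX/XO/OO/OX/OX] end (terminal -1, X#5); searched X./.O/.O/OX/.X to 7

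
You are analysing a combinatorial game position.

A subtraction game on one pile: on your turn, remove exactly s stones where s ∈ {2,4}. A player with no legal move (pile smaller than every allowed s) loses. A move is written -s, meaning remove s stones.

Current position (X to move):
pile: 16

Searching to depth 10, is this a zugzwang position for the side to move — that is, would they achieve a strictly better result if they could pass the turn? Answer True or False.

p1 X@[16]: -2[14]-1 -4[12]+1*
p2 O@[12]: -2[10]-1* -4[8]-1
p3 X@[10]: -2[8]-1 -4[6]+1*
p4 O@[6]: -2[4]-1* -4[2]-1
p5 X@[4]: -2[2]-1 -4[0]+1*
p6 O@[0] terminal -1; root [16] d10
pass branch (O moves first from the same position):
  | p1 O@[16]: -2[14]-1 -4[12]+1*
  | p2 X@[12]: -2[10]-1* -4[8]-1
  | p3 O@[10]: -2[8]-1 -4[6]+1*
  | p4 X@[6]: -2[4]-1* -4[2]-1
  | p5 O@[4]: -2[2]-1 -4[0]+1*
  | p6 X@[0] terminal -1; root [16] d10
X moving scores +1; X passing scores -1

zugzwang(16, X) = False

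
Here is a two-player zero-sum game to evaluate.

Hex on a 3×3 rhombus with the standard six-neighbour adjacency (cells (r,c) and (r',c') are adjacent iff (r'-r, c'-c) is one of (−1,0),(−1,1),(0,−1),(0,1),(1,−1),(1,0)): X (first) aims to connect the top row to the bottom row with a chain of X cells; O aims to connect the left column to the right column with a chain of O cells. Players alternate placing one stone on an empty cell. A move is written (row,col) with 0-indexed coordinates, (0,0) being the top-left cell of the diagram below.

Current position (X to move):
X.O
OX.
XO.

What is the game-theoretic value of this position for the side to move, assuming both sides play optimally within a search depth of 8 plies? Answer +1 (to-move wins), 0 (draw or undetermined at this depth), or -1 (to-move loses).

value(X.O/OX./XO., X) = +1

p1 X@[X.O/OX./XO.]: (0,1)[XXO/OX./XO.]+1* (1,2)[X.O/OXX/XO.]-1 (2,2)[X.O/OX./XOX]-1
p2 O@[XXO/OX./XO.] terminal -1; root [X.O/OX./XO.] d8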